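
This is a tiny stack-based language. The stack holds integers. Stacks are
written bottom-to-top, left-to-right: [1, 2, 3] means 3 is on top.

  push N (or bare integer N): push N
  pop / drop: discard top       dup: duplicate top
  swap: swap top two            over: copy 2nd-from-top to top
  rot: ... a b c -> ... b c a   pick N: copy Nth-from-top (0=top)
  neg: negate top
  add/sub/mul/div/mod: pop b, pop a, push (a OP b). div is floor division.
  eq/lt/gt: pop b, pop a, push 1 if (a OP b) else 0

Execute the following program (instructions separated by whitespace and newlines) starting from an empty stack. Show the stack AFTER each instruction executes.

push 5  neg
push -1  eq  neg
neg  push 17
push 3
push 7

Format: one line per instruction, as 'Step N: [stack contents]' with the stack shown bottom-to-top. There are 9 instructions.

Step 1: [5]
Step 2: [-5]
Step 3: [-5, -1]
Step 4: [0]
Step 5: [0]
Step 6: [0]
Step 7: [0, 17]
Step 8: [0, 17, 3]
Step 9: [0, 17, 3, 7]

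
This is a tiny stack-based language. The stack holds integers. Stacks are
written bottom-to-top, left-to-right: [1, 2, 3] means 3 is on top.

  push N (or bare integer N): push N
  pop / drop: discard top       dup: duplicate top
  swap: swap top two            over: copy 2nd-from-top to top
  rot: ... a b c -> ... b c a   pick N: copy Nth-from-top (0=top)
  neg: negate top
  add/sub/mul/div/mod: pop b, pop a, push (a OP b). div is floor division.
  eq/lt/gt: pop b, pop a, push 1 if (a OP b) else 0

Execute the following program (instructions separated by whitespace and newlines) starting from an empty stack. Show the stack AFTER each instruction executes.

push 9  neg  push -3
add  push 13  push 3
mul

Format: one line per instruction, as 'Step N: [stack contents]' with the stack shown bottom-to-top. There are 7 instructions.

Step 1: [9]
Step 2: [-9]
Step 3: [-9, -3]
Step 4: [-12]
Step 5: [-12, 13]
Step 6: [-12, 13, 3]
Step 7: [-12, 39]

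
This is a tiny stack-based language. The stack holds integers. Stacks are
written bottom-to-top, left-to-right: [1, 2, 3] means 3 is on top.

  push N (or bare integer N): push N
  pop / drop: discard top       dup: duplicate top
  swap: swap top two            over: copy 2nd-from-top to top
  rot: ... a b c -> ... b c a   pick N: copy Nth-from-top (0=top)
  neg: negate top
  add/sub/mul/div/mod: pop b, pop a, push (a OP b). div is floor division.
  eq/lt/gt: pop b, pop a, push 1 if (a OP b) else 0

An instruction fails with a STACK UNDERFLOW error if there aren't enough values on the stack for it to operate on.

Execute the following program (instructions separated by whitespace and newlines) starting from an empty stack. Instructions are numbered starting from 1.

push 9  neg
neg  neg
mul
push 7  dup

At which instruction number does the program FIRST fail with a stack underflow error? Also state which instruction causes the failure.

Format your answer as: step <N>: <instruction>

Answer: step 5: mul

Derivation:
Step 1 ('push 9'): stack = [9], depth = 1
Step 2 ('neg'): stack = [-9], depth = 1
Step 3 ('neg'): stack = [9], depth = 1
Step 4 ('neg'): stack = [-9], depth = 1
Step 5 ('mul'): needs 2 value(s) but depth is 1 — STACK UNDERFLOW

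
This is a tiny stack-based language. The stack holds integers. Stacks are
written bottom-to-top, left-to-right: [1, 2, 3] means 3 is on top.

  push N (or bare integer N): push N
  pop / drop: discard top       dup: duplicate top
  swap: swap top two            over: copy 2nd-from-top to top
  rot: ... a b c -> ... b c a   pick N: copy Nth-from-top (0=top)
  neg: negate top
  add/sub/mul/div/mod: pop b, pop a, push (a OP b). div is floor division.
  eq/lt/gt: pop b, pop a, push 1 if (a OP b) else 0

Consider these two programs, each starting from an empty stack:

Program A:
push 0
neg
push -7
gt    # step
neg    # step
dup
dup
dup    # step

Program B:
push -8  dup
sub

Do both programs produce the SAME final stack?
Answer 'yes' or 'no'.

Program A trace:
  After 'push 0': [0]
  After 'neg': [0]
  After 'push -7': [0, -7]
  After 'gt': [1]
  After 'neg': [-1]
  After 'dup': [-1, -1]
  After 'dup': [-1, -1, -1]
  After 'dup': [-1, -1, -1, -1]
Program A final stack: [-1, -1, -1, -1]

Program B trace:
  After 'push -8': [-8]
  After 'dup': [-8, -8]
  After 'sub': [0]
Program B final stack: [0]
Same: no

Answer: no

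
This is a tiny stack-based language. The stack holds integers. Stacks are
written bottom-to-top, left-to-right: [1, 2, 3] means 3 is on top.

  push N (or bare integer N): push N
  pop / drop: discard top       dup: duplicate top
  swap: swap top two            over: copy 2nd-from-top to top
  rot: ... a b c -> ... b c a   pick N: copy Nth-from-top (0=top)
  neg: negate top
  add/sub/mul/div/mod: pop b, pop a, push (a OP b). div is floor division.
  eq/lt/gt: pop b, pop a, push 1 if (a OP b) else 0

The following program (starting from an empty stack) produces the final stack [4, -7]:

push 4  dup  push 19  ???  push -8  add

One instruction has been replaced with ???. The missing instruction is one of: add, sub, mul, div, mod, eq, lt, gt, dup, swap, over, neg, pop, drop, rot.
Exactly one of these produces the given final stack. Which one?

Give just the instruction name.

Stack before ???: [4, 4, 19]
Stack after ???:  [4, 1]
The instruction that transforms [4, 4, 19] -> [4, 1] is: lt

Answer: lt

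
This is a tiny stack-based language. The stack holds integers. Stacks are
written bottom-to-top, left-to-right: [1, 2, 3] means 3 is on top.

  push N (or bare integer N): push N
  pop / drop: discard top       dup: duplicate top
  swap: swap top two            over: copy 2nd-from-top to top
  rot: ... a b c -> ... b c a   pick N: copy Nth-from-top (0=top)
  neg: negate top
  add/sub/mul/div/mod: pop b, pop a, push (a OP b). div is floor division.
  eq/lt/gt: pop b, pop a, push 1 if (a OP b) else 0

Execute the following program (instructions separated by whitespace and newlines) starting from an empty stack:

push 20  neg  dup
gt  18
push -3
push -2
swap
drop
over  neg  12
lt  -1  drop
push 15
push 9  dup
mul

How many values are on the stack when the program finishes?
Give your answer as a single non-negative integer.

Answer: 6

Derivation:
After 'push 20': stack = [20] (depth 1)
After 'neg': stack = [-20] (depth 1)
After 'dup': stack = [-20, -20] (depth 2)
After 'gt': stack = [0] (depth 1)
After 'push 18': stack = [0, 18] (depth 2)
After 'push -3': stack = [0, 18, -3] (depth 3)
After 'push -2': stack = [0, 18, -3, -2] (depth 4)
After 'swap': stack = [0, 18, -2, -3] (depth 4)
After 'drop': stack = [0, 18, -2] (depth 3)
After 'over': stack = [0, 18, -2, 18] (depth 4)
After 'neg': stack = [0, 18, -2, -18] (depth 4)
After 'push 12': stack = [0, 18, -2, -18, 12] (depth 5)
After 'lt': stack = [0, 18, -2, 1] (depth 4)
After 'push -1': stack = [0, 18, -2, 1, -1] (depth 5)
After 'drop': stack = [0, 18, -2, 1] (depth 4)
After 'push 15': stack = [0, 18, -2, 1, 15] (depth 5)
After 'push 9': stack = [0, 18, -2, 1, 15, 9] (depth 6)
After 'dup': stack = [0, 18, -2, 1, 15, 9, 9] (depth 7)
After 'mul': stack = [0, 18, -2, 1, 15, 81] (depth 6)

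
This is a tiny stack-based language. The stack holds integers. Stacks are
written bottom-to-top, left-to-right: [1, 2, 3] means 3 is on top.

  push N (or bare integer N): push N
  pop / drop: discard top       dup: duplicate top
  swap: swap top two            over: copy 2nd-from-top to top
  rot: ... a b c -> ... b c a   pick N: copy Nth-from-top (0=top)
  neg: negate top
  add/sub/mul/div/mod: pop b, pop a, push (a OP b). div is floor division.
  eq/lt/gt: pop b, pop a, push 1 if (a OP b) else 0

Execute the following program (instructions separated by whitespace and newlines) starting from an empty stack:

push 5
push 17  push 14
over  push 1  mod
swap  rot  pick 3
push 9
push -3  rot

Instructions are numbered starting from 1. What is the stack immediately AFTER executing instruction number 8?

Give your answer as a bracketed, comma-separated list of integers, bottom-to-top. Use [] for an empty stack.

Answer: [5, 0, 14, 17]

Derivation:
Step 1 ('push 5'): [5]
Step 2 ('push 17'): [5, 17]
Step 3 ('push 14'): [5, 17, 14]
Step 4 ('over'): [5, 17, 14, 17]
Step 5 ('push 1'): [5, 17, 14, 17, 1]
Step 6 ('mod'): [5, 17, 14, 0]
Step 7 ('swap'): [5, 17, 0, 14]
Step 8 ('rot'): [5, 0, 14, 17]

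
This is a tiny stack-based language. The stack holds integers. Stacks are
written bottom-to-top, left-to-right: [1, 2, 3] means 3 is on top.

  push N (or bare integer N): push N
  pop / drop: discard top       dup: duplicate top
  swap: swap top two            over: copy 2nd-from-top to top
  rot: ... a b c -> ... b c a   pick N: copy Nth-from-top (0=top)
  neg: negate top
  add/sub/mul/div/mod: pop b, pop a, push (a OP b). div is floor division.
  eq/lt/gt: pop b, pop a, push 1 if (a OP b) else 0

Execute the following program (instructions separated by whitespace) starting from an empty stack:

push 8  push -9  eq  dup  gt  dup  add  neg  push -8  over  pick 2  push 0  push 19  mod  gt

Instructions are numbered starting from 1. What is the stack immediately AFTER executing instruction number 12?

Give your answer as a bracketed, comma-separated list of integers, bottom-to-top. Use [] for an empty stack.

Step 1 ('push 8'): [8]
Step 2 ('push -9'): [8, -9]
Step 3 ('eq'): [0]
Step 4 ('dup'): [0, 0]
Step 5 ('gt'): [0]
Step 6 ('dup'): [0, 0]
Step 7 ('add'): [0]
Step 8 ('neg'): [0]
Step 9 ('push -8'): [0, -8]
Step 10 ('over'): [0, -8, 0]
Step 11 ('pick 2'): [0, -8, 0, 0]
Step 12 ('push 0'): [0, -8, 0, 0, 0]

Answer: [0, -8, 0, 0, 0]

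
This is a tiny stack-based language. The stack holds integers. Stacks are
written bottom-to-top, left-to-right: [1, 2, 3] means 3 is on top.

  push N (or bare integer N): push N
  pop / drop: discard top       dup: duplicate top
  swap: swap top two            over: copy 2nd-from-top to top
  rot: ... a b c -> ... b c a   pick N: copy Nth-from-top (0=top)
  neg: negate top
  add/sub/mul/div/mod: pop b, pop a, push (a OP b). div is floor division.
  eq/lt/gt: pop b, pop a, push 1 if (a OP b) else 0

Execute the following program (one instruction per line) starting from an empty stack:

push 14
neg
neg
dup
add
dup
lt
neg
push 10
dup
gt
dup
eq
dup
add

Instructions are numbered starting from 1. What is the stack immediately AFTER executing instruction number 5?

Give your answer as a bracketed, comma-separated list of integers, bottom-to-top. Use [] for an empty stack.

Answer: [28]

Derivation:
Step 1 ('push 14'): [14]
Step 2 ('neg'): [-14]
Step 3 ('neg'): [14]
Step 4 ('dup'): [14, 14]
Step 5 ('add'): [28]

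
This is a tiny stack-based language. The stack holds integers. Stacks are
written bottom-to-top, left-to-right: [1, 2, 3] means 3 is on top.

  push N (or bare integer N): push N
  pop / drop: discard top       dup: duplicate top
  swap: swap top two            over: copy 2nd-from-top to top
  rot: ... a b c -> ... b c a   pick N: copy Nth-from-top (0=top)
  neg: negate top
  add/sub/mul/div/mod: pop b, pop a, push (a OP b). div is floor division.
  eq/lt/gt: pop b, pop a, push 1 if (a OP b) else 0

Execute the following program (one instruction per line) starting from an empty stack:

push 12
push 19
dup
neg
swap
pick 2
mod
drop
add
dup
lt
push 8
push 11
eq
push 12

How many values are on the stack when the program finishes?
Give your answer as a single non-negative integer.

After 'push 12': stack = [12] (depth 1)
After 'push 19': stack = [12, 19] (depth 2)
After 'dup': stack = [12, 19, 19] (depth 3)
After 'neg': stack = [12, 19, -19] (depth 3)
After 'swap': stack = [12, -19, 19] (depth 3)
After 'pick 2': stack = [12, -19, 19, 12] (depth 4)
After 'mod': stack = [12, -19, 7] (depth 3)
After 'drop': stack = [12, -19] (depth 2)
After 'add': stack = [-7] (depth 1)
After 'dup': stack = [-7, -7] (depth 2)
After 'lt': stack = [0] (depth 1)
After 'push 8': stack = [0, 8] (depth 2)
After 'push 11': stack = [0, 8, 11] (depth 3)
After 'eq': stack = [0, 0] (depth 2)
After 'push 12': stack = [0, 0, 12] (depth 3)

Answer: 3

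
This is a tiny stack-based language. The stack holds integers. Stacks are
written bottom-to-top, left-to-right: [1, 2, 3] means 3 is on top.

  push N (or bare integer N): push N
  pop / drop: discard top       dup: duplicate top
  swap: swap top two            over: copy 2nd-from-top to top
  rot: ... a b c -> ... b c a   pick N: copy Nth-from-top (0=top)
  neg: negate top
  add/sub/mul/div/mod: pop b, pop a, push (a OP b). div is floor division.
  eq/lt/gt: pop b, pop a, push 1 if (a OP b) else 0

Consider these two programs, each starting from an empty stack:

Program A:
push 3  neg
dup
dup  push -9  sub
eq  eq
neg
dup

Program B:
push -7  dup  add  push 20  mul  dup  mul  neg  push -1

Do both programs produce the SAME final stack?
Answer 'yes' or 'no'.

Program A trace:
  After 'push 3': [3]
  After 'neg': [-3]
  After 'dup': [-3, -3]
  After 'dup': [-3, -3, -3]
  After 'push -9': [-3, -3, -3, -9]
  After 'sub': [-3, -3, 6]
  After 'eq': [-3, 0]
  After 'eq': [0]
  After 'neg': [0]
  After 'dup': [0, 0]
Program A final stack: [0, 0]

Program B trace:
  After 'push -7': [-7]
  After 'dup': [-7, -7]
  After 'add': [-14]
  After 'push 20': [-14, 20]
  After 'mul': [-280]
  After 'dup': [-280, -280]
  After 'mul': [78400]
  After 'neg': [-78400]
  After 'push -1': [-78400, -1]
Program B final stack: [-78400, -1]
Same: no

Answer: no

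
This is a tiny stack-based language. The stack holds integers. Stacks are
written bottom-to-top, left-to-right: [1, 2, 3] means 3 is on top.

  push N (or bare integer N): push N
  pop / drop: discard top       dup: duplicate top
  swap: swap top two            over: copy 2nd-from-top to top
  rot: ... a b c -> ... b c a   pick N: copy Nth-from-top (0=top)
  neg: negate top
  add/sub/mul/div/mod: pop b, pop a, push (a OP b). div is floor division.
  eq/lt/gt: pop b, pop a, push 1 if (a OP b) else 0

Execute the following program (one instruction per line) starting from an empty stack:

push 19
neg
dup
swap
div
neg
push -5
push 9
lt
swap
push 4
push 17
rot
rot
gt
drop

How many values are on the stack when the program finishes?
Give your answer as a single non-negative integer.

After 'push 19': stack = [19] (depth 1)
After 'neg': stack = [-19] (depth 1)
After 'dup': stack = [-19, -19] (depth 2)
After 'swap': stack = [-19, -19] (depth 2)
After 'div': stack = [1] (depth 1)
After 'neg': stack = [-1] (depth 1)
After 'push -5': stack = [-1, -5] (depth 2)
After 'push 9': stack = [-1, -5, 9] (depth 3)
After 'lt': stack = [-1, 1] (depth 2)
After 'swap': stack = [1, -1] (depth 2)
After 'push 4': stack = [1, -1, 4] (depth 3)
After 'push 17': stack = [1, -1, 4, 17] (depth 4)
After 'rot': stack = [1, 4, 17, -1] (depth 4)
After 'rot': stack = [1, 17, -1, 4] (depth 4)
After 'gt': stack = [1, 17, 0] (depth 3)
After 'drop': stack = [1, 17] (depth 2)

Answer: 2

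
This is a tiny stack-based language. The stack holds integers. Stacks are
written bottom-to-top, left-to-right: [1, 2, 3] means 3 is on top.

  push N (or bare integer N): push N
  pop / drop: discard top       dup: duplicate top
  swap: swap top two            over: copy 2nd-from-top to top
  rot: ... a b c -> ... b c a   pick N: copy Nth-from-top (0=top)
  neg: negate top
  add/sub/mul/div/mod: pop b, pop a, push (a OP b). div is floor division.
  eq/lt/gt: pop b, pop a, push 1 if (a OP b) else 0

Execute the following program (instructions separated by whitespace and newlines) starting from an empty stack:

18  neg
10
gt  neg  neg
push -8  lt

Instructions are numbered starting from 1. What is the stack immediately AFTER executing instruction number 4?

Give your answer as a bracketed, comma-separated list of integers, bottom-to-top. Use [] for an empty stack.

Answer: [0]

Derivation:
Step 1 ('18'): [18]
Step 2 ('neg'): [-18]
Step 3 ('10'): [-18, 10]
Step 4 ('gt'): [0]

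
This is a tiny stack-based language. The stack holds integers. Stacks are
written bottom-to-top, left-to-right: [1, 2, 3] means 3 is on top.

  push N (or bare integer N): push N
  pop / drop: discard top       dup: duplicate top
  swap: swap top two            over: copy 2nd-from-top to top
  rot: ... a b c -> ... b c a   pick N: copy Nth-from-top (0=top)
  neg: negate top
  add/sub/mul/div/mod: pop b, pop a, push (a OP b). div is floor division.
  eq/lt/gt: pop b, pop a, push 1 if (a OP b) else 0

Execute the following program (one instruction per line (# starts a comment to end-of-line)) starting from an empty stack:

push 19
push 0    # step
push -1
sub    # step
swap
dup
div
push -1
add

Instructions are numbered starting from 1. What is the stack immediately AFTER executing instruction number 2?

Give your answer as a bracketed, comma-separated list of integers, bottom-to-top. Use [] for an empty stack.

Step 1 ('push 19'): [19]
Step 2 ('push 0'): [19, 0]

Answer: [19, 0]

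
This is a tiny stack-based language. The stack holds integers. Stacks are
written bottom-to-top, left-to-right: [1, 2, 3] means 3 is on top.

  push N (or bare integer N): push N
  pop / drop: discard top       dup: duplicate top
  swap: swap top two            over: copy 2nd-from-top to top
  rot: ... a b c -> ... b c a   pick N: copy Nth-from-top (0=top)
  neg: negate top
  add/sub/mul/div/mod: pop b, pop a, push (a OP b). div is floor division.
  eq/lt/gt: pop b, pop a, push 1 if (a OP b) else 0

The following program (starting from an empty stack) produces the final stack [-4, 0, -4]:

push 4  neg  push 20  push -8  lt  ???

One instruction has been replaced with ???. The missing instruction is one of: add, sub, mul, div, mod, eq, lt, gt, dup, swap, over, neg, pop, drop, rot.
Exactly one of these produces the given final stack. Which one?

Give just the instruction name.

Answer: over

Derivation:
Stack before ???: [-4, 0]
Stack after ???:  [-4, 0, -4]
The instruction that transforms [-4, 0] -> [-4, 0, -4] is: over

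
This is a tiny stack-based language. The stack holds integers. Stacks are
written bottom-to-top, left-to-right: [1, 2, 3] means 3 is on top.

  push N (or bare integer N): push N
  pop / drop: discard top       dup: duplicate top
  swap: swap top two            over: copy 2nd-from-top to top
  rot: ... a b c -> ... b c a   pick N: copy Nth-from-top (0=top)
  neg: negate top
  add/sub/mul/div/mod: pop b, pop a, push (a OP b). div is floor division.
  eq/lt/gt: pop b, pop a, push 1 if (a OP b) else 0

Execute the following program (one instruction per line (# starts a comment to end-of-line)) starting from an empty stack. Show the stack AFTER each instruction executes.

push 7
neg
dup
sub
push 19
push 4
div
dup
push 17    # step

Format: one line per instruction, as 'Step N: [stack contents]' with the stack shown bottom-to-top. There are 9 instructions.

Step 1: [7]
Step 2: [-7]
Step 3: [-7, -7]
Step 4: [0]
Step 5: [0, 19]
Step 6: [0, 19, 4]
Step 7: [0, 4]
Step 8: [0, 4, 4]
Step 9: [0, 4, 4, 17]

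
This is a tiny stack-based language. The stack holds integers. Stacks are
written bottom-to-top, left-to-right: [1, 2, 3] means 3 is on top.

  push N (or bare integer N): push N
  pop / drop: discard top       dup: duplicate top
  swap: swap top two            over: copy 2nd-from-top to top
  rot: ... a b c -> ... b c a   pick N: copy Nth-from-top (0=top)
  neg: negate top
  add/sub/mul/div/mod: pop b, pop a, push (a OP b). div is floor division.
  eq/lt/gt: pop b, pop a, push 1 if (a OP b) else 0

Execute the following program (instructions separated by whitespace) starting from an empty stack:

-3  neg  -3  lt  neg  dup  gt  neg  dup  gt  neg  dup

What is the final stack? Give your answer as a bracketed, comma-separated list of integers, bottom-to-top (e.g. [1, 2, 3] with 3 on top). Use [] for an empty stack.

After 'push -3': [-3]
After 'neg': [3]
After 'push -3': [3, -3]
After 'lt': [0]
After 'neg': [0]
After 'dup': [0, 0]
After 'gt': [0]
After 'neg': [0]
After 'dup': [0, 0]
After 'gt': [0]
After 'neg': [0]
After 'dup': [0, 0]

Answer: [0, 0]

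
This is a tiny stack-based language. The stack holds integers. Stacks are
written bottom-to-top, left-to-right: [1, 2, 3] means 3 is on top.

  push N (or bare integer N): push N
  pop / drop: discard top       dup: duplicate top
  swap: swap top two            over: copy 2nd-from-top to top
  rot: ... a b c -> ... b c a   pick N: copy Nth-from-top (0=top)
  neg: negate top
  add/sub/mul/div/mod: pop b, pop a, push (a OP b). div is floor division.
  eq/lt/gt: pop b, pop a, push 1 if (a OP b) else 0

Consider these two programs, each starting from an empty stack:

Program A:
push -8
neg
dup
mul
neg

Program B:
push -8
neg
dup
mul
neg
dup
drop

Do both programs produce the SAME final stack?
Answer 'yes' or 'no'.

Answer: yes

Derivation:
Program A trace:
  After 'push -8': [-8]
  After 'neg': [8]
  After 'dup': [8, 8]
  After 'mul': [64]
  After 'neg': [-64]
Program A final stack: [-64]

Program B trace:
  After 'push -8': [-8]
  After 'neg': [8]
  After 'dup': [8, 8]
  After 'mul': [64]
  After 'neg': [-64]
  After 'dup': [-64, -64]
  After 'drop': [-64]
Program B final stack: [-64]
Same: yes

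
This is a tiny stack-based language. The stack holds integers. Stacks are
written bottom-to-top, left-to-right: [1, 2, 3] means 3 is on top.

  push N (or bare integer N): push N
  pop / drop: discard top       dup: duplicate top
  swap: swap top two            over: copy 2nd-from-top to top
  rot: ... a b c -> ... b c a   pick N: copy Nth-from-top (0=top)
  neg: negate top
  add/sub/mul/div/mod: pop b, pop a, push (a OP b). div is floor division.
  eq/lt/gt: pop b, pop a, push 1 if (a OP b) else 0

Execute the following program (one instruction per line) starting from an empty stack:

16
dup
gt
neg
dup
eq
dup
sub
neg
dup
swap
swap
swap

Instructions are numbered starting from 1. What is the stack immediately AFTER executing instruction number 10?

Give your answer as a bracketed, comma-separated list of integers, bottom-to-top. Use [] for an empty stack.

Answer: [0, 0]

Derivation:
Step 1 ('16'): [16]
Step 2 ('dup'): [16, 16]
Step 3 ('gt'): [0]
Step 4 ('neg'): [0]
Step 5 ('dup'): [0, 0]
Step 6 ('eq'): [1]
Step 7 ('dup'): [1, 1]
Step 8 ('sub'): [0]
Step 9 ('neg'): [0]
Step 10 ('dup'): [0, 0]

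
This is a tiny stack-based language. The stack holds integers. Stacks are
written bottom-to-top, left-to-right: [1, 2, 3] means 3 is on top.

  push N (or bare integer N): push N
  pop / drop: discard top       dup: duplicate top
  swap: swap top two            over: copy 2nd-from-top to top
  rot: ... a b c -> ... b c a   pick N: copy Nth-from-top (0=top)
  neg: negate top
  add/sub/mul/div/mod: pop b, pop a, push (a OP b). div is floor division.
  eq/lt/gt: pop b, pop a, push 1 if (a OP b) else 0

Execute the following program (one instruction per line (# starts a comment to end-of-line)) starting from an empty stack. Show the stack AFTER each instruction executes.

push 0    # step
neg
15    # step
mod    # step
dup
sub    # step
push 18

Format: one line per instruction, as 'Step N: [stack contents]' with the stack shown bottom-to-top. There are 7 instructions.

Step 1: [0]
Step 2: [0]
Step 3: [0, 15]
Step 4: [0]
Step 5: [0, 0]
Step 6: [0]
Step 7: [0, 18]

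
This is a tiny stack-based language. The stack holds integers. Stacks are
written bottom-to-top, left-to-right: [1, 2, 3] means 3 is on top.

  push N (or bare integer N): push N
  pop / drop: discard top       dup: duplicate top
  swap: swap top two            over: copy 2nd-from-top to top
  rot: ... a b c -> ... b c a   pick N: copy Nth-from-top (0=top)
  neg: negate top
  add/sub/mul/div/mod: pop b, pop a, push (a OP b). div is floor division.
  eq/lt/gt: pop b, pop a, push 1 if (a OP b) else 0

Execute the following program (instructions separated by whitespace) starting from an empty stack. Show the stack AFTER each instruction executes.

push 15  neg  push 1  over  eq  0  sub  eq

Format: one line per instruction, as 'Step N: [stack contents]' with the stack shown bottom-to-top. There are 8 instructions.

Step 1: [15]
Step 2: [-15]
Step 3: [-15, 1]
Step 4: [-15, 1, -15]
Step 5: [-15, 0]
Step 6: [-15, 0, 0]
Step 7: [-15, 0]
Step 8: [0]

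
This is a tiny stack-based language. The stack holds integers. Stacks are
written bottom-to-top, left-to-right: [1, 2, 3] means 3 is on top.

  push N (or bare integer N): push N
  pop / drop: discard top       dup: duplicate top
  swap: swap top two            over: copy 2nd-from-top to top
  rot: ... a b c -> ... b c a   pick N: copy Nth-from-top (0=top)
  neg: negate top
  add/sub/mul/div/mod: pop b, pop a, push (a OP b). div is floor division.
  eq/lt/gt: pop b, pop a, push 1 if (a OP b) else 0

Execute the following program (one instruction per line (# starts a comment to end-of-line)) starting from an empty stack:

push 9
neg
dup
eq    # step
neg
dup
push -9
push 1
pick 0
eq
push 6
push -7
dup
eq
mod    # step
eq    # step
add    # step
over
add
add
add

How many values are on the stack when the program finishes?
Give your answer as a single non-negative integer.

Answer: 1

Derivation:
After 'push 9': stack = [9] (depth 1)
After 'neg': stack = [-9] (depth 1)
After 'dup': stack = [-9, -9] (depth 2)
After 'eq': stack = [1] (depth 1)
After 'neg': stack = [-1] (depth 1)
After 'dup': stack = [-1, -1] (depth 2)
After 'push -9': stack = [-1, -1, -9] (depth 3)
After 'push 1': stack = [-1, -1, -9, 1] (depth 4)
After 'pick 0': stack = [-1, -1, -9, 1, 1] (depth 5)
After 'eq': stack = [-1, -1, -9, 1] (depth 4)
  ...
After 'push -7': stack = [-1, -1, -9, 1, 6, -7] (depth 6)
After 'dup': stack = [-1, -1, -9, 1, 6, -7, -7] (depth 7)
After 'eq': stack = [-1, -1, -9, 1, 6, 1] (depth 6)
After 'mod': stack = [-1, -1, -9, 1, 0] (depth 5)
After 'eq': stack = [-1, -1, -9, 0] (depth 4)
After 'add': stack = [-1, -1, -9] (depth 3)
After 'over': stack = [-1, -1, -9, -1] (depth 4)
After 'add': stack = [-1, -1, -10] (depth 3)
After 'add': stack = [-1, -11] (depth 2)
After 'add': stack = [-12] (depth 1)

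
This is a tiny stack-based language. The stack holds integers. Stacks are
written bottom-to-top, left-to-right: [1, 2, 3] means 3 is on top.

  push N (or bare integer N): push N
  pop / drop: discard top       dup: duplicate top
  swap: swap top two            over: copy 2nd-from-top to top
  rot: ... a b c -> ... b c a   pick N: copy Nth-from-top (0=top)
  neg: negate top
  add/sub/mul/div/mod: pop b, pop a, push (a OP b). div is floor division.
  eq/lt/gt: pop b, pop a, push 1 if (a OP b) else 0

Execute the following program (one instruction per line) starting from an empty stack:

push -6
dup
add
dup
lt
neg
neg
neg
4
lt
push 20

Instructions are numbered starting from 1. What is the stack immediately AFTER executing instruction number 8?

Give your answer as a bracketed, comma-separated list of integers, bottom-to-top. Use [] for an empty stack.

Step 1 ('push -6'): [-6]
Step 2 ('dup'): [-6, -6]
Step 3 ('add'): [-12]
Step 4 ('dup'): [-12, -12]
Step 5 ('lt'): [0]
Step 6 ('neg'): [0]
Step 7 ('neg'): [0]
Step 8 ('neg'): [0]

Answer: [0]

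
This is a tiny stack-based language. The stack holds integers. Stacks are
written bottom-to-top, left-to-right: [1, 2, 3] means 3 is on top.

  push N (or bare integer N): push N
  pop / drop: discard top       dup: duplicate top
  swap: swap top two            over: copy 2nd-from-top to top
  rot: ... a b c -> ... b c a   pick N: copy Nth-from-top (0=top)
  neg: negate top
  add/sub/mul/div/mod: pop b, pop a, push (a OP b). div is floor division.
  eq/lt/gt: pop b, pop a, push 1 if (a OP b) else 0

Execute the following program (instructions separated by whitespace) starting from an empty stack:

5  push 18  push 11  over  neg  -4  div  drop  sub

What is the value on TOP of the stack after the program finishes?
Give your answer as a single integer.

After 'push 5': [5]
After 'push 18': [5, 18]
After 'push 11': [5, 18, 11]
After 'over': [5, 18, 11, 18]
After 'neg': [5, 18, 11, -18]
After 'push -4': [5, 18, 11, -18, -4]
After 'div': [5, 18, 11, 4]
After 'drop': [5, 18, 11]
After 'sub': [5, 7]

Answer: 7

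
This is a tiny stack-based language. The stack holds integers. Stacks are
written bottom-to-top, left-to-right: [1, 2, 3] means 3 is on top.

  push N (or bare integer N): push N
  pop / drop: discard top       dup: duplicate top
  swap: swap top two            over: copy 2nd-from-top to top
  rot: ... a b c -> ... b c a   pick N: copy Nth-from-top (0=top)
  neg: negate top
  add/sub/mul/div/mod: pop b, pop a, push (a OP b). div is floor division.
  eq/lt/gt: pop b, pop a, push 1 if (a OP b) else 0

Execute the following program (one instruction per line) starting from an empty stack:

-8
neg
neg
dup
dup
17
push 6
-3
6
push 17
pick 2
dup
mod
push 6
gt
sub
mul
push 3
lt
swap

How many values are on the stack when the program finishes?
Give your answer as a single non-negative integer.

After 'push -8': stack = [-8] (depth 1)
After 'neg': stack = [8] (depth 1)
After 'neg': stack = [-8] (depth 1)
After 'dup': stack = [-8, -8] (depth 2)
After 'dup': stack = [-8, -8, -8] (depth 3)
After 'push 17': stack = [-8, -8, -8, 17] (depth 4)
After 'push 6': stack = [-8, -8, -8, 17, 6] (depth 5)
After 'push -3': stack = [-8, -8, -8, 17, 6, -3] (depth 6)
After 'push 6': stack = [-8, -8, -8, 17, 6, -3, 6] (depth 7)
After 'push 17': stack = [-8, -8, -8, 17, 6, -3, 6, 17] (depth 8)
After 'pick 2': stack = [-8, -8, -8, 17, 6, -3, 6, 17, -3] (depth 9)
After 'dup': stack = [-8, -8, -8, 17, 6, -3, 6, 17, -3, -3] (depth 10)
After 'mod': stack = [-8, -8, -8, 17, 6, -3, 6, 17, 0] (depth 9)
After 'push 6': stack = [-8, -8, -8, 17, 6, -3, 6, 17, 0, 6] (depth 10)
After 'gt': stack = [-8, -8, -8, 17, 6, -3, 6, 17, 0] (depth 9)
After 'sub': stack = [-8, -8, -8, 17, 6, -3, 6, 17] (depth 8)
After 'mul': stack = [-8, -8, -8, 17, 6, -3, 102] (depth 7)
After 'push 3': stack = [-8, -8, -8, 17, 6, -3, 102, 3] (depth 8)
After 'lt': stack = [-8, -8, -8, 17, 6, -3, 0] (depth 7)
After 'swap': stack = [-8, -8, -8, 17, 6, 0, -3] (depth 7)

Answer: 7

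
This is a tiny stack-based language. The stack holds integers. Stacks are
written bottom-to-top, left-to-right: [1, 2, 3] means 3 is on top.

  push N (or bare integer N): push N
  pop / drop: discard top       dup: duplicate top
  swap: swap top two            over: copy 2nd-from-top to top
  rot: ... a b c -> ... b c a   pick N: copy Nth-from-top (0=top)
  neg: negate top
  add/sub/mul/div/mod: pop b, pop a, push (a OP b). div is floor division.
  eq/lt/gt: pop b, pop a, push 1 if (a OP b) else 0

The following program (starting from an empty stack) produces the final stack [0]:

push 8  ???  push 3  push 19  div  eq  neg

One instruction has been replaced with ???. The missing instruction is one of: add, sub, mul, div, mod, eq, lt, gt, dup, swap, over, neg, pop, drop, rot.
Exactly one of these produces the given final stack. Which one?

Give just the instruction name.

Answer: neg

Derivation:
Stack before ???: [8]
Stack after ???:  [-8]
The instruction that transforms [8] -> [-8] is: neg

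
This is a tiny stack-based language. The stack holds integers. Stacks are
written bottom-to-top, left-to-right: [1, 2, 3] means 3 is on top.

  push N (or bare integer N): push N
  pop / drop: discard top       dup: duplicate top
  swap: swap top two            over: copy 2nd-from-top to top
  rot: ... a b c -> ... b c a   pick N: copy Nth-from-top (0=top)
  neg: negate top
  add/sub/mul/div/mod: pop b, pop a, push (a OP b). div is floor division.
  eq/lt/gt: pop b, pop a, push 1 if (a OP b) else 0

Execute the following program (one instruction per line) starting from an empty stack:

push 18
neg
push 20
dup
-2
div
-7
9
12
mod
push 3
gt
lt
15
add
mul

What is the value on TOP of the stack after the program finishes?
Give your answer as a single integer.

After 'push 18': [18]
After 'neg': [-18]
After 'push 20': [-18, 20]
After 'dup': [-18, 20, 20]
After 'push -2': [-18, 20, 20, -2]
After 'div': [-18, 20, -10]
After 'push -7': [-18, 20, -10, -7]
After 'push 9': [-18, 20, -10, -7, 9]
After 'push 12': [-18, 20, -10, -7, 9, 12]
After 'mod': [-18, 20, -10, -7, 9]
After 'push 3': [-18, 20, -10, -7, 9, 3]
After 'gt': [-18, 20, -10, -7, 1]
After 'lt': [-18, 20, -10, 1]
After 'push 15': [-18, 20, -10, 1, 15]
After 'add': [-18, 20, -10, 16]
After 'mul': [-18, 20, -160]

Answer: -160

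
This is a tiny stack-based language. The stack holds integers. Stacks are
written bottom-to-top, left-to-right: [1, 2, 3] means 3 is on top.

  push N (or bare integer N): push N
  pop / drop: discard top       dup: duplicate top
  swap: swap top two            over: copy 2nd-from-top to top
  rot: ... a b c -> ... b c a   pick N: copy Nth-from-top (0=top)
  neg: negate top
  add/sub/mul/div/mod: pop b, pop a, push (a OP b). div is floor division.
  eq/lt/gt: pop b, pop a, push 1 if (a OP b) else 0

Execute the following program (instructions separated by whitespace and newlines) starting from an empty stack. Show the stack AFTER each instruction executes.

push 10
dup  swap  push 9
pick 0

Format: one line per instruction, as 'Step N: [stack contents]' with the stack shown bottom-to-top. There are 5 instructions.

Step 1: [10]
Step 2: [10, 10]
Step 3: [10, 10]
Step 4: [10, 10, 9]
Step 5: [10, 10, 9, 9]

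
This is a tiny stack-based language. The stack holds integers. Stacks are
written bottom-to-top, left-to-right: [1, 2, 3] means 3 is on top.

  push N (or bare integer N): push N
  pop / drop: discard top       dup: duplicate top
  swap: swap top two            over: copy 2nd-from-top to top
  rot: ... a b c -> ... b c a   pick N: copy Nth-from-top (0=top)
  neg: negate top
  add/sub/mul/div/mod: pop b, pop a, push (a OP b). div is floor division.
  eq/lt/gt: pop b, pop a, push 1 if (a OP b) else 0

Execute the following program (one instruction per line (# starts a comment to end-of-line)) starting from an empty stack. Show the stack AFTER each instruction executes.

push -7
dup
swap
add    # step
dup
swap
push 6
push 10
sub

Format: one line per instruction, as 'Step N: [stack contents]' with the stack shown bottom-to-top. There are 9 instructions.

Step 1: [-7]
Step 2: [-7, -7]
Step 3: [-7, -7]
Step 4: [-14]
Step 5: [-14, -14]
Step 6: [-14, -14]
Step 7: [-14, -14, 6]
Step 8: [-14, -14, 6, 10]
Step 9: [-14, -14, -4]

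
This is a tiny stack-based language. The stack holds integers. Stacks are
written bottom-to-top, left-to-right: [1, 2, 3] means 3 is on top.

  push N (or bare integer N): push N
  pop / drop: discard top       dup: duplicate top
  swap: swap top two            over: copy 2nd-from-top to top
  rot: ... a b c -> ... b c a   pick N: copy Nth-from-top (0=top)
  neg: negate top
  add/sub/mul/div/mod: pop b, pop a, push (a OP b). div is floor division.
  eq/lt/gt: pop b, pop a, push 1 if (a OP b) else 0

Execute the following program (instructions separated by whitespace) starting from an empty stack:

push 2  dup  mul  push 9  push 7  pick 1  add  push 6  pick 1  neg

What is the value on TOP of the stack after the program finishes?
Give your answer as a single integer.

After 'push 2': [2]
After 'dup': [2, 2]
After 'mul': [4]
After 'push 9': [4, 9]
After 'push 7': [4, 9, 7]
After 'pick 1': [4, 9, 7, 9]
After 'add': [4, 9, 16]
After 'push 6': [4, 9, 16, 6]
After 'pick 1': [4, 9, 16, 6, 16]
After 'neg': [4, 9, 16, 6, -16]

Answer: -16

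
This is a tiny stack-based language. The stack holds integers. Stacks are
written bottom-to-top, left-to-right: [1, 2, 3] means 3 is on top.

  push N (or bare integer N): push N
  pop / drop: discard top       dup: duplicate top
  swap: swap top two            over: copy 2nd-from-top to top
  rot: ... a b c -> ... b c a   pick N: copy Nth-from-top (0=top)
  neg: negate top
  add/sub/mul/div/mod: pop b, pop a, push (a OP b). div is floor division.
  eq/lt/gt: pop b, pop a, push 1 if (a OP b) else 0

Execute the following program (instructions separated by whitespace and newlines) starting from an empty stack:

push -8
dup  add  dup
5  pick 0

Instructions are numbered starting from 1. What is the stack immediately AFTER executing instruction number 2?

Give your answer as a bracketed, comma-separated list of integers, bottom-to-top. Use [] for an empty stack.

Answer: [-8, -8]

Derivation:
Step 1 ('push -8'): [-8]
Step 2 ('dup'): [-8, -8]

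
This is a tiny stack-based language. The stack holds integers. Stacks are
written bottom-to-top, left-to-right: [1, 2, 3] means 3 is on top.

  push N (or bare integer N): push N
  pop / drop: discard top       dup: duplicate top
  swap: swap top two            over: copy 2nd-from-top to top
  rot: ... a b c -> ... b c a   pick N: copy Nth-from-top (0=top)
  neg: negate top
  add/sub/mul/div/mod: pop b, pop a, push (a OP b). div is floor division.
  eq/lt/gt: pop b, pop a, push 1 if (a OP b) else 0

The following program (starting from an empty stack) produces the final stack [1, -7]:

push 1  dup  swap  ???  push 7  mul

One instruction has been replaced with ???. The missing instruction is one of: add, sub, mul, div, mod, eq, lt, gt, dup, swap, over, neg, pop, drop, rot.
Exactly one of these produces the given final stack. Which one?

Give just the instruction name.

Answer: neg

Derivation:
Stack before ???: [1, 1]
Stack after ???:  [1, -1]
The instruction that transforms [1, 1] -> [1, -1] is: neg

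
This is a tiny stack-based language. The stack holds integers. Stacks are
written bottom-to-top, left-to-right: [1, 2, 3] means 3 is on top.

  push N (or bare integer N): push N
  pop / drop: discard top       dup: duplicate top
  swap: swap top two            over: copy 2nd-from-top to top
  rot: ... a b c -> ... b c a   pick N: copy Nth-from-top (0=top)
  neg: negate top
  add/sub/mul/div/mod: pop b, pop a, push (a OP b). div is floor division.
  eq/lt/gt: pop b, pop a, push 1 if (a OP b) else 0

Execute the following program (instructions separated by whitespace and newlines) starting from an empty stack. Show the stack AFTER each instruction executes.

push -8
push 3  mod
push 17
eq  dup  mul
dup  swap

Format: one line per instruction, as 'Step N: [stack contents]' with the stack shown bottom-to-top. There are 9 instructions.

Step 1: [-8]
Step 2: [-8, 3]
Step 3: [1]
Step 4: [1, 17]
Step 5: [0]
Step 6: [0, 0]
Step 7: [0]
Step 8: [0, 0]
Step 9: [0, 0]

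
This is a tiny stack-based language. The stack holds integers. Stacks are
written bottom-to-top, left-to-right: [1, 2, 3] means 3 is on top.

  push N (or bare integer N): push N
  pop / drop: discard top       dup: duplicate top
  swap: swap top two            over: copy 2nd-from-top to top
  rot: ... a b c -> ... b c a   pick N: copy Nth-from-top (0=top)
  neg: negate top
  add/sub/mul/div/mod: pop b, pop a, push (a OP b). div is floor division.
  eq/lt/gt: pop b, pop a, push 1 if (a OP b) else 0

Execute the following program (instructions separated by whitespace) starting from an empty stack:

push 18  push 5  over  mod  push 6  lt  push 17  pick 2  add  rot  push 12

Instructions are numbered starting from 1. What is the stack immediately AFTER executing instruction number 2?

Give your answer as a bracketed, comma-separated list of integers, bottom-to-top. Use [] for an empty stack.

Answer: [18, 5]

Derivation:
Step 1 ('push 18'): [18]
Step 2 ('push 5'): [18, 5]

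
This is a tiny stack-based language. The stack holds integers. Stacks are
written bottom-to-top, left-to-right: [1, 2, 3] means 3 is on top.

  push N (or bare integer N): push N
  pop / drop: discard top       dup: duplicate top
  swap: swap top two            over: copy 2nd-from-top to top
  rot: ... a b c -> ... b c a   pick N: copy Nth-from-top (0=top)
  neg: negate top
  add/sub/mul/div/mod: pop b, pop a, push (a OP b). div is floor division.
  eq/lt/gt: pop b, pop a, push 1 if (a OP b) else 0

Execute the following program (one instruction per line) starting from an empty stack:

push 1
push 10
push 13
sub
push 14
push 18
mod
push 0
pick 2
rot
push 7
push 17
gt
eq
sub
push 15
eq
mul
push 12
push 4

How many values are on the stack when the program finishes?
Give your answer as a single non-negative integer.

After 'push 1': stack = [1] (depth 1)
After 'push 10': stack = [1, 10] (depth 2)
After 'push 13': stack = [1, 10, 13] (depth 3)
After 'sub': stack = [1, -3] (depth 2)
After 'push 14': stack = [1, -3, 14] (depth 3)
After 'push 18': stack = [1, -3, 14, 18] (depth 4)
After 'mod': stack = [1, -3, 14] (depth 3)
After 'push 0': stack = [1, -3, 14, 0] (depth 4)
After 'pick 2': stack = [1, -3, 14, 0, -3] (depth 5)
After 'rot': stack = [1, -3, 0, -3, 14] (depth 5)
After 'push 7': stack = [1, -3, 0, -3, 14, 7] (depth 6)
After 'push 17': stack = [1, -3, 0, -3, 14, 7, 17] (depth 7)
After 'gt': stack = [1, -3, 0, -3, 14, 0] (depth 6)
After 'eq': stack = [1, -3, 0, -3, 0] (depth 5)
After 'sub': stack = [1, -3, 0, -3] (depth 4)
After 'push 15': stack = [1, -3, 0, -3, 15] (depth 5)
After 'eq': stack = [1, -3, 0, 0] (depth 4)
After 'mul': stack = [1, -3, 0] (depth 3)
After 'push 12': stack = [1, -3, 0, 12] (depth 4)
After 'push 4': stack = [1, -3, 0, 12, 4] (depth 5)

Answer: 5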